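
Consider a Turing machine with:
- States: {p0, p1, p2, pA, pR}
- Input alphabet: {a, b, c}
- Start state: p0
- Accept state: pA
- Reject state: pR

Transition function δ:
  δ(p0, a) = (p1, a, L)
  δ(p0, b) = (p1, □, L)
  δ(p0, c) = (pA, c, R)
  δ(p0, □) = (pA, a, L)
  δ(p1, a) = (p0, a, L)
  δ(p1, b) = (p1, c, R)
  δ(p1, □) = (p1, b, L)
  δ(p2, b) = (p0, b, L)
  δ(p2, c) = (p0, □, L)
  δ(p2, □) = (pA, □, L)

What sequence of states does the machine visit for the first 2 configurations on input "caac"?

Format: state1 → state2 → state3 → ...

Execution trace:
Initial: [p0]caac
Step 1: δ(p0, c) = (pA, c, R) → c[pA]aac

The machine reaches the accept state pA and halts.

State sequence: p0 → pA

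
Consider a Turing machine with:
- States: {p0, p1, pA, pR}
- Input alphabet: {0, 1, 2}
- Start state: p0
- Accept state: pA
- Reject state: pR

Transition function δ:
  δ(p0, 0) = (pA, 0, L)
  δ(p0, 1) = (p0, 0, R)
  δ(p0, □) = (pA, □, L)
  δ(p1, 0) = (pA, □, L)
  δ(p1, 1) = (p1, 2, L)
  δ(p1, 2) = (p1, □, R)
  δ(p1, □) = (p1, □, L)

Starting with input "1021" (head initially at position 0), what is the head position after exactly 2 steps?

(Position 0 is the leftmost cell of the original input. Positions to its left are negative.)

Execution trace (head position shown):
Step 0: [p0]1021  (head at position 0)
Step 1: move right → 0[p0]021  (head at position 1)
Step 2: move left → [pA]0021  (head at position 0)

After 2 steps, the head is at position 0.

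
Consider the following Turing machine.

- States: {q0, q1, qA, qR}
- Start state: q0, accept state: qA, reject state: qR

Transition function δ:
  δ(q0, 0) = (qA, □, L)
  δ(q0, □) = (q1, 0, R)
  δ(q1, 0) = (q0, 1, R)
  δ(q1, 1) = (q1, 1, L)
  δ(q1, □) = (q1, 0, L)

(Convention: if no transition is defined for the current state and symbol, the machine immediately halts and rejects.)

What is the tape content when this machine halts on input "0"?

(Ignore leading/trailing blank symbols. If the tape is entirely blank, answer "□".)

Execution trace:
Initial: [q0]0
Step 1: δ(q0, 0) = (qA, □, L) → [qA]□□

The machine reaches the accept state qA and halts.

Final tape (ignoring leading/trailing blanks): □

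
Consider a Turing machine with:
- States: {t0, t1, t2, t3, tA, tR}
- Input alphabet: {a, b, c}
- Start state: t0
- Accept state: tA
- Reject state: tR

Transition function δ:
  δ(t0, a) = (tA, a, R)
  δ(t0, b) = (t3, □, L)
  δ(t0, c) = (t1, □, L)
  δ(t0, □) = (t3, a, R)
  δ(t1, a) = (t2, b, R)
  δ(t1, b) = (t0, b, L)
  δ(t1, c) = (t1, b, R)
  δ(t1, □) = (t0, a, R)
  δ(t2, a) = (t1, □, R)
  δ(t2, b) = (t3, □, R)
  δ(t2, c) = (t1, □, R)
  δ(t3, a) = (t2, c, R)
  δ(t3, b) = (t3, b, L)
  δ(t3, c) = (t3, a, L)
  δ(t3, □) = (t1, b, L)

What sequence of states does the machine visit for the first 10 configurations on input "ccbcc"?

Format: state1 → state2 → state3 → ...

Execution trace:
Initial: [t0]ccbcc
Step 1: δ(t0, c) = (t1, □, L) → [t1]□□cbcc
Step 2: δ(t1, □) = (t0, a, R) → a[t0]□cbcc
Step 3: δ(t0, □) = (t3, a, R) → aa[t3]cbcc
Step 4: δ(t3, c) = (t3, a, L) → a[t3]aabcc
Step 5: δ(t3, a) = (t2, c, R) → ac[t2]abcc
Step 6: δ(t2, a) = (t1, □, R) → ac□[t1]bcc
Step 7: δ(t1, b) = (t0, b, L) → ac[t0]□bcc
Step 8: δ(t0, □) = (t3, a, R) → aca[t3]bcc
Step 9: δ(t3, b) = (t3, b, L) → ac[t3]abcc

State sequence: t0 → t1 → t0 → t3 → t3 → t2 → t1 → t0 → t3 → t3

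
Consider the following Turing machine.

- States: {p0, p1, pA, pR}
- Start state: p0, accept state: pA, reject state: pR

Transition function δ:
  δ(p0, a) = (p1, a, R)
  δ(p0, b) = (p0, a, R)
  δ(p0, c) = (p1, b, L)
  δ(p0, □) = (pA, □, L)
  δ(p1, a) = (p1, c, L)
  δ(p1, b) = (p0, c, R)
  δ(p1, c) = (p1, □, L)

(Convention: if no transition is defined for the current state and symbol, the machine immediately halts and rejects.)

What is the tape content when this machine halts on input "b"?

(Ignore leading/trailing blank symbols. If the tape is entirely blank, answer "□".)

Execution trace:
Initial: [p0]b
Step 1: δ(p0, b) = (p0, a, R) → a[p0]□
Step 2: δ(p0, □) = (pA, □, L) → [pA]a□

The machine reaches the accept state pA and halts.

Final tape (ignoring leading/trailing blanks): a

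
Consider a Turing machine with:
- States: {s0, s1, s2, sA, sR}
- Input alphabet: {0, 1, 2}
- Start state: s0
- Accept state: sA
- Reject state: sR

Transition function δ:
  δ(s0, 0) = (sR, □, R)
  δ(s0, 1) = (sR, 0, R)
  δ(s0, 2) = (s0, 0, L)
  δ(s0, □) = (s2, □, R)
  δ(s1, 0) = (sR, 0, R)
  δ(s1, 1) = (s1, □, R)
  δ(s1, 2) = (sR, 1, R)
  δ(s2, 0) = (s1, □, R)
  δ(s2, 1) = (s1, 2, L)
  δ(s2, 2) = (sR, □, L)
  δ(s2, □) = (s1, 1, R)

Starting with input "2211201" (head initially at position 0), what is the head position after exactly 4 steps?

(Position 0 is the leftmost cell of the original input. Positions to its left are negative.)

Execution trace (head position shown):
Step 0: [s0]2211201  (head at position 0)
Step 1: move left → [s0]□0211201  (head at position -1)
Step 2: move right → □[s2]0211201  (head at position 0)
Step 3: move right → □□[s1]211201  (head at position 1)
Step 4: move right → □□1[sR]11201  (head at position 2)

After 4 steps, the head is at position 2.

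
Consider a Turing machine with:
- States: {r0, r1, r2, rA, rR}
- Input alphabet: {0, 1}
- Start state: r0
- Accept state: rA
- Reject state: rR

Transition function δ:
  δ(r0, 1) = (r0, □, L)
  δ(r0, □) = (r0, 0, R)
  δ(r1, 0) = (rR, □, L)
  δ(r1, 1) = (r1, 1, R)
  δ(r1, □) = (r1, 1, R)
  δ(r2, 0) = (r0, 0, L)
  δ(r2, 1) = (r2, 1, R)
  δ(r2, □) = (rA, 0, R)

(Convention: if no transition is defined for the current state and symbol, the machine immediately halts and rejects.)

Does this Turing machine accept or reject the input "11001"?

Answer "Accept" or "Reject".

Execution trace:
Initial: [r0]11001
Step 1: δ(r0, 1) = (r0, □, L) → [r0]□□1001
Step 2: δ(r0, □) = (r0, 0, R) → 0[r0]□1001
Step 3: δ(r0, □) = (r0, 0, R) → 00[r0]1001
Step 4: δ(r0, 1) = (r0, □, L) → 0[r0]0□001

No transition is defined for δ(r0, 0). By convention the machine halts and rejects.

Answer: Reject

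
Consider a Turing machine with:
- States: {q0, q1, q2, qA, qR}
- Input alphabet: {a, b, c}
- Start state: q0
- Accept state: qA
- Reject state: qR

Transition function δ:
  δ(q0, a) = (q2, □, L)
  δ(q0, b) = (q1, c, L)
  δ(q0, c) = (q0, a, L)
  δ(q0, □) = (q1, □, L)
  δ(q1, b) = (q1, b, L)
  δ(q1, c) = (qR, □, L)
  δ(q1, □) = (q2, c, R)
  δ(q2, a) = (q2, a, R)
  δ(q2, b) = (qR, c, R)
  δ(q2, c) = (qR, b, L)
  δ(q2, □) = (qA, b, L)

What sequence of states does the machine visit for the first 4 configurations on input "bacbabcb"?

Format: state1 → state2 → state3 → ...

Execution trace:
Initial: [q0]bacbabcb
Step 1: δ(q0, b) = (q1, c, L) → [q1]□cacbabcb
Step 2: δ(q1, □) = (q2, c, R) → c[q2]cacbabcb
Step 3: δ(q2, c) = (qR, b, L) → [qR]cbacbabcb

The machine reaches the reject state qR and halts.

State sequence: q0 → q1 → q2 → qR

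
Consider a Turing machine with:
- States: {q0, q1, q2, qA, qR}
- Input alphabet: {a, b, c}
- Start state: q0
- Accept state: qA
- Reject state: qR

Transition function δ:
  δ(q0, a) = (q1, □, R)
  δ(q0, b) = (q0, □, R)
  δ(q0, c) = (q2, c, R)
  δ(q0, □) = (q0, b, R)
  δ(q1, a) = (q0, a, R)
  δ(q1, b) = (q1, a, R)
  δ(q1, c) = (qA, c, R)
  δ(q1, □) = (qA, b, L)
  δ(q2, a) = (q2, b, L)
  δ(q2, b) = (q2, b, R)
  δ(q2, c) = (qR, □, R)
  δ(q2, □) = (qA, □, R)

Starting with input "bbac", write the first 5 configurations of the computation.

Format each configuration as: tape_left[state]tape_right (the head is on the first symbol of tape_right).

Transitions applied:
Step 1: δ(q0, b) = (q0, □, R)
Step 2: δ(q0, b) = (q0, □, R)
Step 3: δ(q0, a) = (q1, □, R)
Step 4: δ(q1, c) = (qA, c, R)

The first 5 configurations are:
[q0]bbac ⊢ □[q0]bac ⊢ □□[q0]ac ⊢ □□□[q1]c ⊢ □□□c[qA]□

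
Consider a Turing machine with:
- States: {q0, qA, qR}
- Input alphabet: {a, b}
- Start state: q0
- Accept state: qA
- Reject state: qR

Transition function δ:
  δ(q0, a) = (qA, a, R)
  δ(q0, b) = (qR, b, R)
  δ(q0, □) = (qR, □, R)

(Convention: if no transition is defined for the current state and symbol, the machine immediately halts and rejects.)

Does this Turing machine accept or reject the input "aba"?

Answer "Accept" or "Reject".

Execution trace:
Initial: [q0]aba
Step 1: δ(q0, a) = (qA, a, R) → a[qA]ba

The machine reaches the accept state qA and halts.

Answer: Accept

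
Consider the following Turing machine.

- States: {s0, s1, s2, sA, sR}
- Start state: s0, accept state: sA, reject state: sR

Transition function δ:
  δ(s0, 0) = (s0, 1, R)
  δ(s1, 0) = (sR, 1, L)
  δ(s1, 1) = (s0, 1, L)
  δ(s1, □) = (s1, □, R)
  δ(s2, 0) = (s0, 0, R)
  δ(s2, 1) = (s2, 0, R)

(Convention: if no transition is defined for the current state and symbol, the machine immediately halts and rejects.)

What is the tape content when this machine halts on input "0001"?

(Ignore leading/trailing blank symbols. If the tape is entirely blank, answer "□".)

Execution trace:
Initial: [s0]0001
Step 1: δ(s0, 0) = (s0, 1, R) → 1[s0]001
Step 2: δ(s0, 0) = (s0, 1, R) → 11[s0]01
Step 3: δ(s0, 0) = (s0, 1, R) → 111[s0]1

No transition is defined for δ(s0, 1). By convention the machine halts and rejects.

Final tape (ignoring leading/trailing blanks): 1111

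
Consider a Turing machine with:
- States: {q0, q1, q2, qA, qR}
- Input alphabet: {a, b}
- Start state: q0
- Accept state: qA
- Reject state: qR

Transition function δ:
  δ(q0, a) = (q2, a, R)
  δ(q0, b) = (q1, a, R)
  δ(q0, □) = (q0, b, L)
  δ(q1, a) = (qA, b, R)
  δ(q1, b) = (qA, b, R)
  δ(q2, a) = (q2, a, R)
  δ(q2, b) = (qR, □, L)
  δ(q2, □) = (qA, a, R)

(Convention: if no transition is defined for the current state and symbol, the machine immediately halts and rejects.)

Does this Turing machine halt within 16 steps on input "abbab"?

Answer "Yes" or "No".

Execution trace:
Initial: [q0]abbab
Step 1: δ(q0, a) = (q2, a, R) → a[q2]bbab
Step 2: δ(q2, b) = (qR, □, L) → [qR]a□bab

The machine reaches the reject state qR and halts.
The machine halted after 2 steps (within the 16-step bound).

Answer: Yes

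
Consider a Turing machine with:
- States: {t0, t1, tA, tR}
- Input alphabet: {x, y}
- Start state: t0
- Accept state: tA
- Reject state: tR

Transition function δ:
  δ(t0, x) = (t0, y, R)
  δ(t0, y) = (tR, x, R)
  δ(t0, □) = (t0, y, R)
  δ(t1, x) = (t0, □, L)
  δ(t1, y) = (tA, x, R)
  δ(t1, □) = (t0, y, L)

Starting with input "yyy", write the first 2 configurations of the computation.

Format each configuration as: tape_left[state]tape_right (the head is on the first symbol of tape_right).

Transitions applied:
Step 1: δ(t0, y) = (tR, x, R)

The first 2 configurations are:
[t0]yyy ⊢ x[tR]yy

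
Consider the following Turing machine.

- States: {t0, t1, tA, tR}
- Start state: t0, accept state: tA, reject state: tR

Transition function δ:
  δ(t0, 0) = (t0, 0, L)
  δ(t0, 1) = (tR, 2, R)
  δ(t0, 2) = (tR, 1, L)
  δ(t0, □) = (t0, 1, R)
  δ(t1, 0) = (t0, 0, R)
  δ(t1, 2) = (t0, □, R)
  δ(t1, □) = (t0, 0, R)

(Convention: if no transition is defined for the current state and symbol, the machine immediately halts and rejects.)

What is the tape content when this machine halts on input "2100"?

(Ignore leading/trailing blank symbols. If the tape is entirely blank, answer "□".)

Execution trace:
Initial: [t0]2100
Step 1: δ(t0, 2) = (tR, 1, L) → [tR]□1100

The machine reaches the reject state tR and halts.

Final tape (ignoring leading/trailing blanks): 1100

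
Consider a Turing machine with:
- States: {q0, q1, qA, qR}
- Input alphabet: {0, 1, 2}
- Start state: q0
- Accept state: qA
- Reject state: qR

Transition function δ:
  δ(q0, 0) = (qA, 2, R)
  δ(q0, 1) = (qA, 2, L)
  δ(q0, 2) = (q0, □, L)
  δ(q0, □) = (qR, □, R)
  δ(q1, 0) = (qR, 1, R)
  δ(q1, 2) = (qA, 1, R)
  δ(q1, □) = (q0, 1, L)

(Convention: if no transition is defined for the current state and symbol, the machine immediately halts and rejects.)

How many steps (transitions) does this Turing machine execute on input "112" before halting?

Execution trace:
Initial: [q0]112
Step 1: δ(q0, 1) = (qA, 2, L) → [qA]□212

The machine reaches the accept state qA and halts.

The machine executed 1 step before halting.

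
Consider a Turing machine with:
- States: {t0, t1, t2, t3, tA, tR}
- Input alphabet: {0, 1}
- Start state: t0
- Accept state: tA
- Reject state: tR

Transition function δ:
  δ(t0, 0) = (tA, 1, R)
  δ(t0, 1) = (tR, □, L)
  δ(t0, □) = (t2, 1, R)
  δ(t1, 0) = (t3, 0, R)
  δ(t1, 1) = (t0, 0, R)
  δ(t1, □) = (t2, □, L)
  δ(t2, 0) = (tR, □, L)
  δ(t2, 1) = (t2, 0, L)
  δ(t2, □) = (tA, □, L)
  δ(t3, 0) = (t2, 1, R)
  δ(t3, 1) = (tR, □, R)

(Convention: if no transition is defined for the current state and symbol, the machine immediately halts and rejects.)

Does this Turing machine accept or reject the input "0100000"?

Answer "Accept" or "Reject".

Execution trace:
Initial: [t0]0100000
Step 1: δ(t0, 0) = (tA, 1, R) → 1[tA]100000

The machine reaches the accept state tA and halts.

Answer: Accept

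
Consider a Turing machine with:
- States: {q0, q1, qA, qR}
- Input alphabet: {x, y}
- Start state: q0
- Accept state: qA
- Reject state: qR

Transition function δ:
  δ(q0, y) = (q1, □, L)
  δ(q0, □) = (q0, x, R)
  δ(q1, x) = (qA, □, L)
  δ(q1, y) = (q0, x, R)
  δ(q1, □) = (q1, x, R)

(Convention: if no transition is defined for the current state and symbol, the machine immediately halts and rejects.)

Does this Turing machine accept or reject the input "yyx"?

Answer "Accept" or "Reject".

Execution trace:
Initial: [q0]yyx
Step 1: δ(q0, y) = (q1, □, L) → [q1]□□yx
Step 2: δ(q1, □) = (q1, x, R) → x[q1]□yx
Step 3: δ(q1, □) = (q1, x, R) → xx[q1]yx
Step 4: δ(q1, y) = (q0, x, R) → xxx[q0]x

No transition is defined for δ(q0, x). By convention the machine halts and rejects.

Answer: Reject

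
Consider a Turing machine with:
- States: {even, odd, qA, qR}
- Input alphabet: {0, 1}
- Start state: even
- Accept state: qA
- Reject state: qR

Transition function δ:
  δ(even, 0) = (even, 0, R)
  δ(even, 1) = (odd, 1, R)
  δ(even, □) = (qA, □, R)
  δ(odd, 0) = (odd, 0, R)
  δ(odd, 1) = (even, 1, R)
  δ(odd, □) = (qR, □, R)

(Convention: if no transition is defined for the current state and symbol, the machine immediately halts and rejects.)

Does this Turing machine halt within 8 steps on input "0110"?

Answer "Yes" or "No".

Execution trace:
Initial: [even]0110
Step 1: δ(even, 0) = (even, 0, R) → 0[even]110
Step 2: δ(even, 1) = (odd, 1, R) → 01[odd]10
Step 3: δ(odd, 1) = (even, 1, R) → 011[even]0
Step 4: δ(even, 0) = (even, 0, R) → 0110[even]□
Step 5: δ(even, □) = (qA, □, R) → 0110□[qA]□

The machine reaches the accept state qA and halts.
The machine halted after 5 steps (within the 8-step bound).

Answer: Yes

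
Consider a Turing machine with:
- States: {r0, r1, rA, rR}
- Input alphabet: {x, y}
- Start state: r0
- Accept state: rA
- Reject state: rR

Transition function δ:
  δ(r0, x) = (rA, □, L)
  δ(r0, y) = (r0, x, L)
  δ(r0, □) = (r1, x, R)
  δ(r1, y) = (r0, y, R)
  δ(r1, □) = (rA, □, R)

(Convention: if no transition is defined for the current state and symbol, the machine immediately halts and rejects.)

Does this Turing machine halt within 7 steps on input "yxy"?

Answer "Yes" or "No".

Execution trace:
Initial: [r0]yxy
Step 1: δ(r0, y) = (r0, x, L) → [r0]□xxy
Step 2: δ(r0, □) = (r1, x, R) → x[r1]xxy

No transition is defined for δ(r1, x). By convention the machine halts and rejects.
The machine halted after 2 steps (within the 7-step bound).

Answer: Yes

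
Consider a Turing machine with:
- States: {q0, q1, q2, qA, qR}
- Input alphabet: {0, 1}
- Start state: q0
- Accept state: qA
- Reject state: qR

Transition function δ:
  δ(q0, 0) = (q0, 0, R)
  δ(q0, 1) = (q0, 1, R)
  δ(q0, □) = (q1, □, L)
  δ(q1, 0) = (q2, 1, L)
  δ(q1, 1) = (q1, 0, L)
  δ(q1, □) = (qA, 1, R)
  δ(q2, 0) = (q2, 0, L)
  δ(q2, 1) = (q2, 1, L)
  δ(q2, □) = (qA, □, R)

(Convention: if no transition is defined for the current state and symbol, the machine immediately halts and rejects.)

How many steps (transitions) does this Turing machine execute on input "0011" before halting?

Execution trace:
Initial: [q0]0011
Step 1: δ(q0, 0) = (q0, 0, R) → 0[q0]011
Step 2: δ(q0, 0) = (q0, 0, R) → 00[q0]11
Step 3: δ(q0, 1) = (q0, 1, R) → 001[q0]1
Step 4: δ(q0, 1) = (q0, 1, R) → 0011[q0]□
Step 5: δ(q0, □) = (q1, □, L) → 001[q1]1□
Step 6: δ(q1, 1) = (q1, 0, L) → 00[q1]10□
Step 7: δ(q1, 1) = (q1, 0, L) → 0[q1]000□
Step 8: δ(q1, 0) = (q2, 1, L) → [q2]0100□
Step 9: δ(q2, 0) = (q2, 0, L) → [q2]□0100□
Step 10: δ(q2, □) = (qA, □, R) → □[qA]0100□

The machine reaches the accept state qA and halts.

The machine executed 10 steps before halting.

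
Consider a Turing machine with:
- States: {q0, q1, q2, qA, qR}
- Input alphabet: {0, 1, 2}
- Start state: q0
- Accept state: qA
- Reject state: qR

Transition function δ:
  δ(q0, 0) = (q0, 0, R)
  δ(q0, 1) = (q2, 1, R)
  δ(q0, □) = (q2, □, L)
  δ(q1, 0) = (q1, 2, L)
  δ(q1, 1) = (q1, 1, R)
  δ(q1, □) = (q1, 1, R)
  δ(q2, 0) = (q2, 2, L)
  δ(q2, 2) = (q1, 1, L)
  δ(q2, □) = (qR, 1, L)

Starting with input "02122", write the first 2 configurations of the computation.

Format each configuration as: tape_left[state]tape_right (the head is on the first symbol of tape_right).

Transitions applied:
Step 1: δ(q0, 0) = (q0, 0, R)

The first 2 configurations are:
[q0]02122 ⊢ 0[q0]2122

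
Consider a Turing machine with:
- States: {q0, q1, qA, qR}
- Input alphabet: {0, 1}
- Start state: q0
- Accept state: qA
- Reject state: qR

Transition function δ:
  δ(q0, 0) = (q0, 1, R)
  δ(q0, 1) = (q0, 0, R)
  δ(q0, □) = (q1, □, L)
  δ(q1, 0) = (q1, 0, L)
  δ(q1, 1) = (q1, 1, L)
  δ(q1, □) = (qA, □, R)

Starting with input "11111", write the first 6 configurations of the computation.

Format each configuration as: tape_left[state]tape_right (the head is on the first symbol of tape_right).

Transitions applied:
Step 1: δ(q0, 1) = (q0, 0, R)
Step 2: δ(q0, 1) = (q0, 0, R)
Step 3: δ(q0, 1) = (q0, 0, R)
Step 4: δ(q0, 1) = (q0, 0, R)
Step 5: δ(q0, 1) = (q0, 0, R)

The first 6 configurations are:
[q0]11111 ⊢ 0[q0]1111 ⊢ 00[q0]111 ⊢ 000[q0]11 ⊢ 0000[q0]1 ⊢ 00000[q0]□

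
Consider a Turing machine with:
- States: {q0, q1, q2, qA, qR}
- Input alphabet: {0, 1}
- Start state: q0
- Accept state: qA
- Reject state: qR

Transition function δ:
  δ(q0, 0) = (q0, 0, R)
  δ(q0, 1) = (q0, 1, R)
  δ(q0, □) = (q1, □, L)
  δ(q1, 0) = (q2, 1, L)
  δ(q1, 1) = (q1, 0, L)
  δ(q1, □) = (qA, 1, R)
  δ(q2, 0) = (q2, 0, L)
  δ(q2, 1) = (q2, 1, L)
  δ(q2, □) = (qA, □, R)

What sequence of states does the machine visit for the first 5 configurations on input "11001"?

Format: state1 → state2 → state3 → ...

Execution trace:
Initial: [q0]11001
Step 1: δ(q0, 1) = (q0, 1, R) → 1[q0]1001
Step 2: δ(q0, 1) = (q0, 1, R) → 11[q0]001
Step 3: δ(q0, 0) = (q0, 0, R) → 110[q0]01
Step 4: δ(q0, 0) = (q0, 0, R) → 1100[q0]1

State sequence: q0 → q0 → q0 → q0 → q0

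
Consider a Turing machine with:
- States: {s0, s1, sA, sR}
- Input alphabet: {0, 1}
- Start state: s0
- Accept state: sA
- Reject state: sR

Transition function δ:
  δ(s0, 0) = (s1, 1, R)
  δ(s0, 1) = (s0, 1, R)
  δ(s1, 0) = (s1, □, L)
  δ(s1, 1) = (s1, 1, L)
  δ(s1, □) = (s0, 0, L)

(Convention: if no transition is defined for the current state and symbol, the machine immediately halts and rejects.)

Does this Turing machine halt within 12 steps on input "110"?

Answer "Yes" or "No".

Execution trace:
Initial: [s0]110
Step 1: δ(s0, 1) = (s0, 1, R) → 1[s0]10
Step 2: δ(s0, 1) = (s0, 1, R) → 11[s0]0
Step 3: δ(s0, 0) = (s1, 1, R) → 111[s1]□
Step 4: δ(s1, □) = (s0, 0, L) → 11[s0]10
Step 5: δ(s0, 1) = (s0, 1, R) → 111[s0]0
Step 6: δ(s0, 0) = (s1, 1, R) → 1111[s1]□
Step 7: δ(s1, □) = (s0, 0, L) → 111[s0]10
Step 8: δ(s0, 1) = (s0, 1, R) → 1111[s0]0
Step 9: δ(s0, 0) = (s1, 1, R) → 11111[s1]□
Step 10: δ(s1, □) = (s0, 0, L) → 1111[s0]10
Step 11: δ(s0, 1) = (s0, 1, R) → 11111[s0]0
Step 12: δ(s0, 0) = (s1, 1, R) → 111111[s1]□

The machine has not reached a halting state after 12 steps.
The machine did not halt within the 12-step bound.

Answer: No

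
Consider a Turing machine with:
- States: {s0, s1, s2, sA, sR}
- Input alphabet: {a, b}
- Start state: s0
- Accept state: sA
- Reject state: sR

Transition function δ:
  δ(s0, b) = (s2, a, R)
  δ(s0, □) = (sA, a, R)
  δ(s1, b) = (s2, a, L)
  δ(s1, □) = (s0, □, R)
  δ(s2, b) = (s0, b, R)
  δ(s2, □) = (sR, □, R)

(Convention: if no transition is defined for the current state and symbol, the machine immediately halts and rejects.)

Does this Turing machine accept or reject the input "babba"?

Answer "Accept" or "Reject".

Execution trace:
Initial: [s0]babba
Step 1: δ(s0, b) = (s2, a, R) → a[s2]abba

No transition is defined for δ(s2, a). By convention the machine halts and rejects.

Answer: Reject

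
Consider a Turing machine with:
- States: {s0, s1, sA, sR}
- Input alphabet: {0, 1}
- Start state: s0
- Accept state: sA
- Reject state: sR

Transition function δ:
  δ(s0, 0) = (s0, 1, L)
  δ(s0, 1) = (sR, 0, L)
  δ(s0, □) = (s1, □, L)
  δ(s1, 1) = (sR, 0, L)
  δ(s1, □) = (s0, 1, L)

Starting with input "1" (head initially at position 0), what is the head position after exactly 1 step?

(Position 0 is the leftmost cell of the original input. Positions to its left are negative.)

Execution trace (head position shown):
Step 0: [s0]1  (head at position 0)
Step 1: move left → [sR]□0  (head at position -1)

After 1 step, the head is at position -1.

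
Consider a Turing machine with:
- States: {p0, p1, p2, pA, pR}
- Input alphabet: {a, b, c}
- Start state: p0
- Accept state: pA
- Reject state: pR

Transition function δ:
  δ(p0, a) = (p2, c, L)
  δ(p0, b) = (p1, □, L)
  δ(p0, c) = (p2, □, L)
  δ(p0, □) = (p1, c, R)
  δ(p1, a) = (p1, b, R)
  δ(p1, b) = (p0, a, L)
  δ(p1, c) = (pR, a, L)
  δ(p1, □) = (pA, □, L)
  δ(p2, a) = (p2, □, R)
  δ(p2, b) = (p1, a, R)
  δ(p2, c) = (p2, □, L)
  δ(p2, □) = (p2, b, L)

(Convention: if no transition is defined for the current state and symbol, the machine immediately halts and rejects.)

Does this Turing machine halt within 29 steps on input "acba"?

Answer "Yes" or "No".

Execution trace:
Initial: [p0]acba
Step 1: δ(p0, a) = (p2, c, L) → [p2]□ccba
Step 2: δ(p2, □) = (p2, b, L) → [p2]□bccba
Step 3: δ(p2, □) = (p2, b, L) → [p2]□bbccba
Step 4: δ(p2, □) = (p2, b, L) → [p2]□bbbccba
Step 5: δ(p2, □) = (p2, b, L) → [p2]□bbbbccba
Step 6: δ(p2, □) = (p2, b, L) → [p2]□bbbbbccba
Step 7: δ(p2, □) = (p2, b, L) → [p2]□bbbbbbccba
Step 8: δ(p2, □) = (p2, b, L) → [p2]□bbbbbbbccba
Step 9: δ(p2, □) = (p2, b, L) → [p2]□bbbbbbbbccba
Step 10: δ(p2, □) = (p2, b, L) → [p2]□bbbbbbbbbccba
Step 11: δ(p2, □) = (p2, b, L) → [p2]□bbbbbbbbbbccba
Step 12: δ(p2, □) = (p2, b, L) → [p2]□bbbbbbbbbbbccba
Step 13: δ(p2, □) = (p2, b, L) → [p2]□bbbbbbbbbbbbccba
Step 14: δ(p2, □) = (p2, b, L) → [p2]□bbbbbbbbbbbbbccba
Step 15: δ(p2, □) = (p2, b, L) → [p2]□bbbbbbbbbbbbbbccba
Step 16: δ(p2, □) = (p2, b, L) → [p2]□bbbbbbbbbbbbbbbccba
Step 17: δ(p2, □) = (p2, b, L) → [p2]□bbbbbbbbbbbbbbbbccba
Step 18: δ(p2, □) = (p2, b, L) → [p2]□bbbbbbbbbbbbbbbbbccba
Step 19: δ(p2, □) = (p2, b, L) → [p2]□bbbbbbbbbbbbbbbbbbccba
Step 20: δ(p2, □) = (p2, b, L) → [p2]□bbbbbbbbbbbbbbbbbbbccba
Step 21: δ(p2, □) = (p2, b, L) → [p2]□bbbbbbbbbbbbbbbbbbbbccba
Step 22: δ(p2, □) = (p2, b, L) → [p2]□bbbbbbbbbbbbbbbbbbbbbccba
Step 23: δ(p2, □) = (p2, b, L) → [p2]□bbbbbbbbbbbbbbbbbbbbbbccba
Step 24: δ(p2, □) = (p2, b, L) → [p2]□bbbbbbbbbbbbbbbbbbbbbbbccba
Step 25: δ(p2, □) = (p2, b, L) → [p2]□bbbbbbbbbbbbbbbbbbbbbbbbccba
Step 26: δ(p2, □) = (p2, b, L) → [p2]□bbbbbbbbbbbbbbbbbbbbbbbbbccba
Step 27: δ(p2, □) = (p2, b, L) → [p2]□bbbbbbbbbbbbbbbbbbbbbbbbbbccba
Step 28: δ(p2, □) = (p2, b, L) → [p2]□bbbbbbbbbbbbbbbbbbbbbbbbbbbccba
Step 29: δ(p2, □) = (p2, b, L) → [p2]□bbbbbbbbbbbbbbbbbbbbbbbbbbbbccba

The machine has not reached a halting state after 29 steps.
The machine did not halt within the 29-step bound.

Answer: No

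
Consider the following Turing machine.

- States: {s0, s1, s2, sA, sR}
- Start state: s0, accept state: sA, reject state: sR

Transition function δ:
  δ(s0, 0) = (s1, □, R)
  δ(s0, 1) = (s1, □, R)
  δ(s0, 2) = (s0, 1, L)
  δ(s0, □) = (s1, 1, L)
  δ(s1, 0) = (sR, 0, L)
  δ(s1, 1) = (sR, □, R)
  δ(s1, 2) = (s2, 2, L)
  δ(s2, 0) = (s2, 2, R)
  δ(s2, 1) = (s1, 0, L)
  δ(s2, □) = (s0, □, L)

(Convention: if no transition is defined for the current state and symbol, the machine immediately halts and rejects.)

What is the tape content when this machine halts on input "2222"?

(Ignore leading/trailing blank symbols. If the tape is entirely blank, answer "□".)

Execution trace:
Initial: [s0]2222
Step 1: δ(s0, 2) = (s0, 1, L) → [s0]□1222
Step 2: δ(s0, □) = (s1, 1, L) → [s1]□11222

No transition is defined for δ(s1, □). By convention the machine halts and rejects.

Final tape (ignoring leading/trailing blanks): 11222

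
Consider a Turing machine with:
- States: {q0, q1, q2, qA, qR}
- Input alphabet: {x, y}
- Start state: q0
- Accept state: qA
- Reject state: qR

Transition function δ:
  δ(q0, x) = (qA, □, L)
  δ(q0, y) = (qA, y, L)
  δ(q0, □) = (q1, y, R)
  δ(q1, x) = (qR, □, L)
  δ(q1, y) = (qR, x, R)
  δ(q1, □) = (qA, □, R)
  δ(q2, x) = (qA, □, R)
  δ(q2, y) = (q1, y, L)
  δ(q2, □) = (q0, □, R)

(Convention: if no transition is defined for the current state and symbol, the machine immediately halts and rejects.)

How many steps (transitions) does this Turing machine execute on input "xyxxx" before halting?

Execution trace:
Initial: [q0]xyxxx
Step 1: δ(q0, x) = (qA, □, L) → [qA]□□yxxx

The machine reaches the accept state qA and halts.

The machine executed 1 step before halting.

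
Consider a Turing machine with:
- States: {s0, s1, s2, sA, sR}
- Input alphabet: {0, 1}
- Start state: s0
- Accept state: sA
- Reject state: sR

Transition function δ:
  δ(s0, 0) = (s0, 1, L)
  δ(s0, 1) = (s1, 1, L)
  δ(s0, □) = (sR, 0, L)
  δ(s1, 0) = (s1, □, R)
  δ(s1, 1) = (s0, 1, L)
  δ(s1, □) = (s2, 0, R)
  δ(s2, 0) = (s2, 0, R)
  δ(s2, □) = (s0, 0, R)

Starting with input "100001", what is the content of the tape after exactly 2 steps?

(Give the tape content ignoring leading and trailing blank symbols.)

Execution trace:
Initial: [s0]100001
Step 1: δ(s0, 1) = (s1, 1, L) → [s1]□100001
Step 2: δ(s1, □) = (s2, 0, R) → 0[s2]100001

No transition is defined for δ(s2, 1). By convention the machine halts and rejects.

After 2 steps, the tape (ignoring leading/trailing blanks) is: 0100001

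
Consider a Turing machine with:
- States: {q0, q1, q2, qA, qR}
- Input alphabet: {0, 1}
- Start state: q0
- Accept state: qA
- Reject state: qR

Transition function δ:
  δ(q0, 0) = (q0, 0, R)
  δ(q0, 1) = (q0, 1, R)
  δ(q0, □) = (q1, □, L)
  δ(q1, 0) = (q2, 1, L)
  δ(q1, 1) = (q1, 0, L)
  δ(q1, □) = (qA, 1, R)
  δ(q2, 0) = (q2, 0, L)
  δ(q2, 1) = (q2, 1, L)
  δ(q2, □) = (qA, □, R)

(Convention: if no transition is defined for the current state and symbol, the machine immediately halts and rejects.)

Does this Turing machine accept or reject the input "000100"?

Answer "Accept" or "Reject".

Execution trace:
Initial: [q0]000100
Step 1: δ(q0, 0) = (q0, 0, R) → 0[q0]00100
Step 2: δ(q0, 0) = (q0, 0, R) → 00[q0]0100
Step 3: δ(q0, 0) = (q0, 0, R) → 000[q0]100
Step 4: δ(q0, 1) = (q0, 1, R) → 0001[q0]00
Step 5: δ(q0, 0) = (q0, 0, R) → 00010[q0]0
Step 6: δ(q0, 0) = (q0, 0, R) → 000100[q0]□
Step 7: δ(q0, □) = (q1, □, L) → 00010[q1]0□
Step 8: δ(q1, 0) = (q2, 1, L) → 0001[q2]01□
Step 9: δ(q2, 0) = (q2, 0, L) → 000[q2]101□
Step 10: δ(q2, 1) = (q2, 1, L) → 00[q2]0101□
Step 11: δ(q2, 0) = (q2, 0, L) → 0[q2]00101□
Step 12: δ(q2, 0) = (q2, 0, L) → [q2]000101□
Step 13: δ(q2, 0) = (q2, 0, L) → [q2]□000101□
Step 14: δ(q2, □) = (qA, □, R) → □[qA]000101□

The machine reaches the accept state qA and halts.

Answer: Accept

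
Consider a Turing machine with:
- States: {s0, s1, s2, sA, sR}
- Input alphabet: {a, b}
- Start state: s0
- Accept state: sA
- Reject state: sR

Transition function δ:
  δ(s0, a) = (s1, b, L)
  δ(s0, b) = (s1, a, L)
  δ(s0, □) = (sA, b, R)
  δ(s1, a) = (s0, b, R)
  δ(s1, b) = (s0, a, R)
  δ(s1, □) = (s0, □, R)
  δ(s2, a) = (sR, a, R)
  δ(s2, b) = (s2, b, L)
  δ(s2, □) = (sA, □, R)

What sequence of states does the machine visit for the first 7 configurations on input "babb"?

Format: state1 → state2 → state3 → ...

Execution trace:
Initial: [s0]babb
Step 1: δ(s0, b) = (s1, a, L) → [s1]□aabb
Step 2: δ(s1, □) = (s0, □, R) → □[s0]aabb
Step 3: δ(s0, a) = (s1, b, L) → [s1]□babb
Step 4: δ(s1, □) = (s0, □, R) → □[s0]babb
Step 5: δ(s0, b) = (s1, a, L) → [s1]□aabb
Step 6: δ(s1, □) = (s0, □, R) → □[s0]aabb

State sequence: s0 → s1 → s0 → s1 → s0 → s1 → s0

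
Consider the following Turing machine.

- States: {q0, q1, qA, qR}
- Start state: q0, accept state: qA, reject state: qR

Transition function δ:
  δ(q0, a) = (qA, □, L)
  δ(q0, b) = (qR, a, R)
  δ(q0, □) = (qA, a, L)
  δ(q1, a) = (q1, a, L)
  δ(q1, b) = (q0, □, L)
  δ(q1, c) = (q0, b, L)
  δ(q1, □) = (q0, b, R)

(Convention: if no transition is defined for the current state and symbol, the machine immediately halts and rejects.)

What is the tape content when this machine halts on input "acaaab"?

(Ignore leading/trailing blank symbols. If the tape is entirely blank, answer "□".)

Execution trace:
Initial: [q0]acaaab
Step 1: δ(q0, a) = (qA, □, L) → [qA]□□caaab

The machine reaches the accept state qA and halts.

Final tape (ignoring leading/trailing blanks): caaab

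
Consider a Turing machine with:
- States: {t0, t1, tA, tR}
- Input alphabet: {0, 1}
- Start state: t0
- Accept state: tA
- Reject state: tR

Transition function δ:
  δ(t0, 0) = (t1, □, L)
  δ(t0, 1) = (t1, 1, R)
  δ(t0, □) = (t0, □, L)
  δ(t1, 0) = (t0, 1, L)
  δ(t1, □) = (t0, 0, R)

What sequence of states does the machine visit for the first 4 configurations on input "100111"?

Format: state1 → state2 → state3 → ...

Execution trace:
Initial: [t0]100111
Step 1: δ(t0, 1) = (t1, 1, R) → 1[t1]00111
Step 2: δ(t1, 0) = (t0, 1, L) → [t0]110111
Step 3: δ(t0, 1) = (t1, 1, R) → 1[t1]10111

No transition is defined for δ(t1, 1). By convention the machine halts and rejects.

State sequence: t0 → t1 → t0 → t1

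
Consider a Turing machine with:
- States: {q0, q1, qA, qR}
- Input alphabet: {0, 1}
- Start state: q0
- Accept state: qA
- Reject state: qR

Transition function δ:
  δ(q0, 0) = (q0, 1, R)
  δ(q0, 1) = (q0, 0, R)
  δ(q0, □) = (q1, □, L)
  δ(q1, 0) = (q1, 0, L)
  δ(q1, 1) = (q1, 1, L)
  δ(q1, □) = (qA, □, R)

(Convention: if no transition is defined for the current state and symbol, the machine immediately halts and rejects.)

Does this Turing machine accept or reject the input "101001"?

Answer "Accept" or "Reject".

Execution trace:
Initial: [q0]101001
Step 1: δ(q0, 1) = (q0, 0, R) → 0[q0]01001
Step 2: δ(q0, 0) = (q0, 1, R) → 01[q0]1001
Step 3: δ(q0, 1) = (q0, 0, R) → 010[q0]001
Step 4: δ(q0, 0) = (q0, 1, R) → 0101[q0]01
Step 5: δ(q0, 0) = (q0, 1, R) → 01011[q0]1
Step 6: δ(q0, 1) = (q0, 0, R) → 010110[q0]□
Step 7: δ(q0, □) = (q1, □, L) → 01011[q1]0□
Step 8: δ(q1, 0) = (q1, 0, L) → 0101[q1]10□
Step 9: δ(q1, 1) = (q1, 1, L) → 010[q1]110□
Step 10: δ(q1, 1) = (q1, 1, L) → 01[q1]0110□
Step 11: δ(q1, 0) = (q1, 0, L) → 0[q1]10110□
Step 12: δ(q1, 1) = (q1, 1, L) → [q1]010110□
Step 13: δ(q1, 0) = (q1, 0, L) → [q1]□010110□
Step 14: δ(q1, □) = (qA, □, R) → □[qA]010110□

The machine reaches the accept state qA and halts.

Answer: Accept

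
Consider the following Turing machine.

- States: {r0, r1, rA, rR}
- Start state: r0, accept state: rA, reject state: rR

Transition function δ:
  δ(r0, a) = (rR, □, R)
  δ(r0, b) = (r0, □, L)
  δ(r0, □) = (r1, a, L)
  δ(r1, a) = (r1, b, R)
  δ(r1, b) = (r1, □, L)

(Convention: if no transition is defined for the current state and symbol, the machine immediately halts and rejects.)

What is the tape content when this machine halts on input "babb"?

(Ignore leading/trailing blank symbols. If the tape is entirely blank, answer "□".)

Execution trace:
Initial: [r0]babb
Step 1: δ(r0, b) = (r0, □, L) → [r0]□□abb
Step 2: δ(r0, □) = (r1, a, L) → [r1]□a□abb

No transition is defined for δ(r1, □). By convention the machine halts and rejects.

Final tape (ignoring leading/trailing blanks): a□abb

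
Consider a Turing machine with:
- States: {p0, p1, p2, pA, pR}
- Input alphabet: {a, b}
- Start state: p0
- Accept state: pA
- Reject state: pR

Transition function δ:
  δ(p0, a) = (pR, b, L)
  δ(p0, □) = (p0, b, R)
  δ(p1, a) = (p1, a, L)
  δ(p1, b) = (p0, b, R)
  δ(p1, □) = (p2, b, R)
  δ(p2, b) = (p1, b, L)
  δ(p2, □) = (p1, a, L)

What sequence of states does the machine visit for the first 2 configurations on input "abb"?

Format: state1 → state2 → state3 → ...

Execution trace:
Initial: [p0]abb
Step 1: δ(p0, a) = (pR, b, L) → [pR]□bbb

The machine reaches the reject state pR and halts.

State sequence: p0 → pR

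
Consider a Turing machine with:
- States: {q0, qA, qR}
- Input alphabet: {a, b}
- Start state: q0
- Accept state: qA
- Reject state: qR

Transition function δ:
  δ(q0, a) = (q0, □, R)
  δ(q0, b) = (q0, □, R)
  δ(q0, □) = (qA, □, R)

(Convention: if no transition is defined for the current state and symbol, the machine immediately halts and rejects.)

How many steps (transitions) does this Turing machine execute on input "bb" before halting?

Execution trace:
Initial: [q0]bb
Step 1: δ(q0, b) = (q0, □, R) → □[q0]b
Step 2: δ(q0, b) = (q0, □, R) → □□[q0]□
Step 3: δ(q0, □) = (qA, □, R) → □□□[qA]□

The machine reaches the accept state qA and halts.

The machine executed 3 steps before halting.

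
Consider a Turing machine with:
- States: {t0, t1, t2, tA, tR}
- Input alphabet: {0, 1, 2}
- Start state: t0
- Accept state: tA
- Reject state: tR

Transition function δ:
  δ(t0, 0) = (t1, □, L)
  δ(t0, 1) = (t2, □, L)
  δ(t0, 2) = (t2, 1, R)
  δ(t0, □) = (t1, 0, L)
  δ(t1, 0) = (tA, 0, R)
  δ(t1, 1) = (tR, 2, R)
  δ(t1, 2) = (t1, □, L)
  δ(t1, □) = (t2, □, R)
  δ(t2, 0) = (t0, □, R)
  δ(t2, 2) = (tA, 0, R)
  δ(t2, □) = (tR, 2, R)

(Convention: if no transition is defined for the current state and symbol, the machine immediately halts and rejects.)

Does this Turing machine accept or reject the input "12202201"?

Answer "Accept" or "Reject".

Execution trace:
Initial: [t0]12202201
Step 1: δ(t0, 1) = (t2, □, L) → [t2]□□2202201
Step 2: δ(t2, □) = (tR, 2, R) → 2[tR]□2202201

The machine reaches the reject state tR and halts.

Answer: Reject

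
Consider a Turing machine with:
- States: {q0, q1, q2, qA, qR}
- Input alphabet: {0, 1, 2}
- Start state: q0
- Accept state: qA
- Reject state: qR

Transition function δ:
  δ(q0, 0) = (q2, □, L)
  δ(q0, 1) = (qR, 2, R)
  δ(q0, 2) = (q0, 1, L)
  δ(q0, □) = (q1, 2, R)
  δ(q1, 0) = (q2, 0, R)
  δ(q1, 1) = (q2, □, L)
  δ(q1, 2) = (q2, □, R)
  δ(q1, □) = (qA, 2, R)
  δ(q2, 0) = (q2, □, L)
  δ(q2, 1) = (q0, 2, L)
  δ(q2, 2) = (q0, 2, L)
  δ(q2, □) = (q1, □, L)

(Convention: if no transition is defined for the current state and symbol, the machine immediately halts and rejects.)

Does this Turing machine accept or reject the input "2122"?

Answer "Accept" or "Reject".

Execution trace:
Initial: [q0]2122
Step 1: δ(q0, 2) = (q0, 1, L) → [q0]□1122
Step 2: δ(q0, □) = (q1, 2, R) → 2[q1]1122
Step 3: δ(q1, 1) = (q2, □, L) → [q2]2□122
Step 4: δ(q2, 2) = (q0, 2, L) → [q0]□2□122
Step 5: δ(q0, □) = (q1, 2, R) → 2[q1]2□122
Step 6: δ(q1, 2) = (q2, □, R) → 2□[q2]□122
Step 7: δ(q2, □) = (q1, □, L) → 2[q1]□□122
Step 8: δ(q1, □) = (qA, 2, R) → 22[qA]□122

The machine reaches the accept state qA and halts.

Answer: Accept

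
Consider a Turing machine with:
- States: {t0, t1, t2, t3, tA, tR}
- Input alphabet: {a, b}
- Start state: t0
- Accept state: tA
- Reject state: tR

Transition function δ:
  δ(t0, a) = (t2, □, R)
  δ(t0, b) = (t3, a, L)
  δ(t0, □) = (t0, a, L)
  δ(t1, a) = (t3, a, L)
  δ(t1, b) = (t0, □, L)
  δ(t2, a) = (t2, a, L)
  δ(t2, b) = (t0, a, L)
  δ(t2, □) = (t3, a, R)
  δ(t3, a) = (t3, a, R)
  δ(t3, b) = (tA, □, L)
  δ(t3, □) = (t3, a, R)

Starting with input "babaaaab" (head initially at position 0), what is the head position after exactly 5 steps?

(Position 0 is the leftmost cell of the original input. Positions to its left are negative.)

Execution trace (head position shown):
Step 0: [t0]babaaaab  (head at position 0)
Step 1: move left → [t3]□aabaaaab  (head at position -1)
Step 2: move right → a[t3]aabaaaab  (head at position 0)
Step 3: move right → aa[t3]abaaaab  (head at position 1)
Step 4: move right → aaa[t3]baaaab  (head at position 2)
Step 5: move left → aa[tA]a□aaaab  (head at position 1)

After 5 steps, the head is at position 1.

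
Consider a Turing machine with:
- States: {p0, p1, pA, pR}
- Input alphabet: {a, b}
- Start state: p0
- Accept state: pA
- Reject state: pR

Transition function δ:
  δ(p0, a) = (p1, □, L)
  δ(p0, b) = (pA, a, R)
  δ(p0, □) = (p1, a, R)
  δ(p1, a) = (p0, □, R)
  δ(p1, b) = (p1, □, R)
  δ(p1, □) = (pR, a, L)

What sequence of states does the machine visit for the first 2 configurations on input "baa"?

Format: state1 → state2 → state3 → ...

Execution trace:
Initial: [p0]baa
Step 1: δ(p0, b) = (pA, a, R) → a[pA]aa

The machine reaches the accept state pA and halts.

State sequence: p0 → pA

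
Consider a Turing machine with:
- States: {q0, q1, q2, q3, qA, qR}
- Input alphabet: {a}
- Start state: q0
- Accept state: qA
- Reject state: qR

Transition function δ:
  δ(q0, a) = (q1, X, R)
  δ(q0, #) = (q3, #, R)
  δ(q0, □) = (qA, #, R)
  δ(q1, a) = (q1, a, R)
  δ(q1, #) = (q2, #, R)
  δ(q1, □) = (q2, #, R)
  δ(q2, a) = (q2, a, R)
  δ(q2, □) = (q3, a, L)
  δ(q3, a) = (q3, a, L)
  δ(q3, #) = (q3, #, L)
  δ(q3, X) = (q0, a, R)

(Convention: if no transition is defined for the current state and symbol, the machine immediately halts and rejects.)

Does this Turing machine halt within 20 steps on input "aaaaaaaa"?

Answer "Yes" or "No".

Execution trace:
Initial: [q0]aaaaaaaa
Step 1: δ(q0, a) = (q1, X, R) → X[q1]aaaaaaa
Step 2: δ(q1, a) = (q1, a, R) → Xa[q1]aaaaaa
Step 3: δ(q1, a) = (q1, a, R) → Xaa[q1]aaaaa
Step 4: δ(q1, a) = (q1, a, R) → Xaaa[q1]aaaa
Step 5: δ(q1, a) = (q1, a, R) → Xaaaa[q1]aaa
Step 6: δ(q1, a) = (q1, a, R) → Xaaaaa[q1]aa
Step 7: δ(q1, a) = (q1, a, R) → Xaaaaaa[q1]a
Step 8: δ(q1, a) = (q1, a, R) → Xaaaaaaa[q1]□
Step 9: δ(q1, □) = (q2, #, R) → Xaaaaaaa#[q2]□
Step 10: δ(q2, □) = (q3, a, L) → Xaaaaaaa[q3]#a
Step 11: δ(q3, #) = (q3, #, L) → Xaaaaaa[q3]a#a
Step 12: δ(q3, a) = (q3, a, L) → Xaaaaa[q3]aa#a
Step 13: δ(q3, a) = (q3, a, L) → Xaaaa[q3]aaa#a
Step 14: δ(q3, a) = (q3, a, L) → Xaaa[q3]aaaa#a
Step 15: δ(q3, a) = (q3, a, L) → Xaa[q3]aaaaa#a
Step 16: δ(q3, a) = (q3, a, L) → Xa[q3]aaaaaa#a
Step 17: δ(q3, a) = (q3, a, L) → X[q3]aaaaaaa#a
Step 18: δ(q3, a) = (q3, a, L) → [q3]Xaaaaaaa#a
Step 19: δ(q3, X) = (q0, a, R) → a[q0]aaaaaaa#a
Step 20: δ(q0, a) = (q1, X, R) → aX[q1]aaaaaa#a

The machine has not reached a halting state after 20 steps.
The machine did not halt within the 20-step bound.

Answer: No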